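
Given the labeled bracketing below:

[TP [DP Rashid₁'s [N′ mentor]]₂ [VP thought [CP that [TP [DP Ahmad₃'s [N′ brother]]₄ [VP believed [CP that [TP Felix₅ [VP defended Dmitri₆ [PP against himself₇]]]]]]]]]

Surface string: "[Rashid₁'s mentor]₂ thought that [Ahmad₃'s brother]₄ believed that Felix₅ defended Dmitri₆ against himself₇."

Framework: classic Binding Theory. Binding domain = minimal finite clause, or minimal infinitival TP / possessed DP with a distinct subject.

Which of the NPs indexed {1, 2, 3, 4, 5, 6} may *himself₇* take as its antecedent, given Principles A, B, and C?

*himself* is an anaphor, so Principle A applies: it must be bound in its binding domain.
Binding domain of *himself₇*: the embedded TP, whose subject is Felix₅.
*Rashid₁* does not c-command the anaphor → cannot bind it.
*[Rashid₁'s mentor]₂* c-commands the anaphor but is outside its binding domain → cannot satisfy Principle A.
*Ahmad₃* does not c-command the anaphor → cannot bind it.
*[Ahmad₃'s brother]₄* c-commands the anaphor but is outside its binding domain → cannot satisfy Principle A.
*Felix₅* c-commands the anaphor within its binding domain → licit binder.
*Dmitri₆* c-commands the anaphor within its binding domain → licit binder.

{5, 6}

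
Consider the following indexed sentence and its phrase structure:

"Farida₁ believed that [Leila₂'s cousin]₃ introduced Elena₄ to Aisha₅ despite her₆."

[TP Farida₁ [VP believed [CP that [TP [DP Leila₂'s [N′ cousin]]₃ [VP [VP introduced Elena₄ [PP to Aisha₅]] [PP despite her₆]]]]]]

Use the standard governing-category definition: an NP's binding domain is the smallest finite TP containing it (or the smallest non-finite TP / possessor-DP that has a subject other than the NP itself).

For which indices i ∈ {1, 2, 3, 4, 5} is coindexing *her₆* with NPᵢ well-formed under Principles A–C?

{1, 2, 4, 5}

*her* is a pronoun, so Principle B applies: it must be free in its binding domain.
Binding domain of *her₆*: the embedded TP, whose subject is [Leila₂'s cousin]₃.
*Farida₁* c-commands the pronoun but from outside its binding domain, and is not c-commanded by it → coindexation permitted.
*Leila₂* and the pronoun do not c-command one another → neither Principle B nor Principle C is at stake; coindexation permitted.
*[Leila₂'s cousin]₃* c-commands the pronoun within its binding domain → coindexation would violate Principle B.
*Elena₄* and the pronoun do not c-command one another → neither Principle B nor Principle C is at stake; coindexation permitted.
*Aisha₅* and the pronoun do not c-command one another → neither Principle B nor Principle C is at stake; coindexation permitted.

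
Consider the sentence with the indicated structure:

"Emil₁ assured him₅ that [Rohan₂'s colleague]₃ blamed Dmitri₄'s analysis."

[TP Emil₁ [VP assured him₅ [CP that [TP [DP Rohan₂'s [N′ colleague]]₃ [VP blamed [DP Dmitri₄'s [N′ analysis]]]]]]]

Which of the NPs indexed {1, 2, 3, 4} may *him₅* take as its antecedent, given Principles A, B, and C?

none

*him* is a pronoun, so Principle B applies: it must be free in its binding domain.
Binding domain of *him₅*: the matrix TP, whose subject is Emil₁.
*Emil₁* c-commands the pronoun within its binding domain → coindexation would violate Principle B.
*Rohan₂*: the pronoun c-commands this R-expression → coindexation would violate Principle C on *Rohan₂*.
*[Rohan₂'s colleague]₃*: the pronoun c-commands this R-expression → coindexation would violate Principle C on *[Rohan₂'s colleague]₃*.
*Dmitri₄*: the pronoun c-commands this R-expression → coindexation would violate Principle C on *Dmitri₄*.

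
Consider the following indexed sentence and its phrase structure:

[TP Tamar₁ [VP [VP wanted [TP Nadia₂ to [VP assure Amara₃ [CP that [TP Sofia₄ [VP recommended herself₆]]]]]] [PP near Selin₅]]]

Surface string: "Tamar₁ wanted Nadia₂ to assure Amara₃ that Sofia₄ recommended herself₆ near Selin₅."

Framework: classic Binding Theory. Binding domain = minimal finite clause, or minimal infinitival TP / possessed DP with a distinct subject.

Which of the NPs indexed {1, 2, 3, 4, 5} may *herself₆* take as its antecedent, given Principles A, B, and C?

{4}

*herself* is an anaphor, so Principle A applies: it must be bound in its binding domain.
Binding domain of *herself₆*: the embedded TP, whose subject is Sofia₄.
*Tamar₁* c-commands the anaphor but is outside its binding domain → cannot satisfy Principle A.
*Nadia₂* c-commands the anaphor but is outside its binding domain → cannot satisfy Principle A.
*Amara₃* c-commands the anaphor but is outside its binding domain → cannot satisfy Principle A.
*Sofia₄* c-commands the anaphor within its binding domain → licit binder.
*Selin₅* does not c-command the anaphor → cannot bind it.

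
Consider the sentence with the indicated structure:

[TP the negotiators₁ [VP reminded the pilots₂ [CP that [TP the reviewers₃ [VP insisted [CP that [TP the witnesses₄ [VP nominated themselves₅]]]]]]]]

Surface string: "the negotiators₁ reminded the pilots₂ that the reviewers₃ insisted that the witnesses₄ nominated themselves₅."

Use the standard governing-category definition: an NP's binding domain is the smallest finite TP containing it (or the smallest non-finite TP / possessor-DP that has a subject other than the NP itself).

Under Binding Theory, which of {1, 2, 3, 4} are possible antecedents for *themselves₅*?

*themselves* is an anaphor, so Principle A applies: it must be bound in its binding domain.
Binding domain of *themselves₅*: the embedded TP, whose subject is the witnesses₄.
*the negotiators₁* c-commands the anaphor but is outside its binding domain → cannot satisfy Principle A.
*the pilots₂* c-commands the anaphor but is outside its binding domain → cannot satisfy Principle A.
*the reviewers₃* c-commands the anaphor but is outside its binding domain → cannot satisfy Principle A.
*the witnesses₄* c-commands the anaphor within its binding domain → licit binder.

{4}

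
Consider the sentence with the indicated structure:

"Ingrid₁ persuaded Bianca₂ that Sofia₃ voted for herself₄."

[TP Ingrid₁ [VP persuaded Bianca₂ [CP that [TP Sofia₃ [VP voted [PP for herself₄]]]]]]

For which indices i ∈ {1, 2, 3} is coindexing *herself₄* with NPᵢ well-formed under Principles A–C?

*herself* is an anaphor, so Principle A applies: it must be bound in its binding domain.
Binding domain of *herself₄*: the embedded TP, whose subject is Sofia₃.
*Ingrid₁* c-commands the anaphor but is outside its binding domain → cannot satisfy Principle A.
*Bianca₂* c-commands the anaphor but is outside its binding domain → cannot satisfy Principle A.
*Sofia₃* c-commands the anaphor within its binding domain → licit binder.

{3}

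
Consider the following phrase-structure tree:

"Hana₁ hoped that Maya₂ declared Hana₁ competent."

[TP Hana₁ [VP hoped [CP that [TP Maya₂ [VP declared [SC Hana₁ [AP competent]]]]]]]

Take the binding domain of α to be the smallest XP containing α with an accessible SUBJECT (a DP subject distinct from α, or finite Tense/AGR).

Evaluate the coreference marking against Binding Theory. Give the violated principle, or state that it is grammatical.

Principle C

The two coindexed NPs are *Hana₁* (the lower occurrence) and *Hana₁* (the higher occurrence).
*Hana₁* (the lower occurrence) is an R-expression. Principle C requires it to be free everywhere.
*Hana₁* (the higher occurrence) c-commands it and carries the same index.
The R-expression is bound → Principle C violation.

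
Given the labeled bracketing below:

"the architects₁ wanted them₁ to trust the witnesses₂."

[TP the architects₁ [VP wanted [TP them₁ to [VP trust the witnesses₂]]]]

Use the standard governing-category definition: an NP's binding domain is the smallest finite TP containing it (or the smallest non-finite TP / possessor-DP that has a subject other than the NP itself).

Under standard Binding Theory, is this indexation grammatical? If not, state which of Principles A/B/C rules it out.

The two coindexed NPs are *the architects₁* and *them₁*.
*them₁* is a pronoun. Its binding domain is the matrix TP, whose subject is the architects₁.
*the architects₁* c-commands it within that domain and carries the same index.
The pronoun is locally bound → Principle B violation.

Principle B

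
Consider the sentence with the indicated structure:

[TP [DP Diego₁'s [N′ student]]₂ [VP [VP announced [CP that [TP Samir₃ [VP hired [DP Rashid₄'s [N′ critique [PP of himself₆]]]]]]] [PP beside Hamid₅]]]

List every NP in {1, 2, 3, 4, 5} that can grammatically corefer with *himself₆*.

*himself* is an anaphor, so Principle A applies: it must be bound in its binding domain.
Binding domain of *himself₆*: the possessed DP, whose subject is Rashid₄.
*Diego₁* does not c-command the anaphor → cannot bind it.
*[Diego₁'s student]₂* c-commands the anaphor but is outside its binding domain → cannot satisfy Principle A.
*Samir₃* c-commands the anaphor but is outside its binding domain → cannot satisfy Principle A.
*Rashid₄* c-commands the anaphor within its binding domain → licit binder.
*Hamid₅* does not c-command the anaphor → cannot bind it.

{4}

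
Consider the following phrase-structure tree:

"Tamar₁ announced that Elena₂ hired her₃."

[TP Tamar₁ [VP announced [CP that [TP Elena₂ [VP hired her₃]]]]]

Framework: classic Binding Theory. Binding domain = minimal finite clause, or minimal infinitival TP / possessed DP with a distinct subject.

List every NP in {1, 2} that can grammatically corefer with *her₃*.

{1}

*her* is a pronoun, so Principle B applies: it must be free in its binding domain.
Binding domain of *her₃*: the embedded TP, whose subject is Elena₂.
*Tamar₁* c-commands the pronoun but from outside its binding domain, and is not c-commanded by it → coindexation permitted.
*Elena₂* c-commands the pronoun within its binding domain → coindexation would violate Principle B.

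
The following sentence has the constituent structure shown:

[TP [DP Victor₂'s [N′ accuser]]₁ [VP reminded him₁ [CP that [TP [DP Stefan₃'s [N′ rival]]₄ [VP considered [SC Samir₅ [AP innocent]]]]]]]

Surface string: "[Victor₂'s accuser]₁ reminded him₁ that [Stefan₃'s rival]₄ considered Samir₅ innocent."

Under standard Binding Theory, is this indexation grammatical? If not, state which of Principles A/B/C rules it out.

Principle B

The two coindexed NPs are *[Victor₂'s accuser]₁* and *him₁*.
*him₁* is a pronoun. Its binding domain is the matrix TP, whose subject is [Victor₂'s accuser]₁.
*[Victor₂'s accuser]₁* c-commands it within that domain and carries the same index.
The pronoun is locally bound → Principle B violation.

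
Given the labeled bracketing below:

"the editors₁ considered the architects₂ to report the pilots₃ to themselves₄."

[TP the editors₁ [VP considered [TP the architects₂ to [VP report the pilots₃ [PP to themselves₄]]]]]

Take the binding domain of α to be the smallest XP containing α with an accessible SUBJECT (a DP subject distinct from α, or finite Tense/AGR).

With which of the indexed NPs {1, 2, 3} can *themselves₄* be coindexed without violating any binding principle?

*themselves* is an anaphor, so Principle A applies: it must be bound in its binding domain.
Binding domain of *themselves₄*: the embedded TP, whose subject is the architects₂.
*the editors₁* c-commands the anaphor but is outside its binding domain → cannot satisfy Principle A.
*the architects₂* c-commands the anaphor within its binding domain → licit binder.
*the pilots₃* c-commands the anaphor within its binding domain → licit binder.

{2, 3}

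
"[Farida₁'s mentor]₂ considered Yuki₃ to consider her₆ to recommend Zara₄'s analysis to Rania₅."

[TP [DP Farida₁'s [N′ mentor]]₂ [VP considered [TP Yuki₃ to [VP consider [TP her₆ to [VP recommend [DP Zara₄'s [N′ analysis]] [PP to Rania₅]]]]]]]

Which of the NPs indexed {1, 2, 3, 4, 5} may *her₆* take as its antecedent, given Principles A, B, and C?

*her* is a pronoun, so Principle B applies: it must be free in its binding domain.
Binding domain of *her₆*: the embedded TP, whose subject is Yuki₃.
*Farida₁* and the pronoun do not c-command one another → neither Principle B nor Principle C is at stake; coindexation permitted.
*[Farida₁'s mentor]₂* c-commands the pronoun but from outside its binding domain, and is not c-commanded by it → coindexation permitted.
*Yuki₃* c-commands the pronoun within its binding domain → coindexation would violate Principle B.
*Zara₄*: the pronoun c-commands this R-expression → coindexation would violate Principle C on *Zara₄*.
*Rania₅*: the pronoun c-commands this R-expression → coindexation would violate Principle C on *Rania₅*.

{1, 2}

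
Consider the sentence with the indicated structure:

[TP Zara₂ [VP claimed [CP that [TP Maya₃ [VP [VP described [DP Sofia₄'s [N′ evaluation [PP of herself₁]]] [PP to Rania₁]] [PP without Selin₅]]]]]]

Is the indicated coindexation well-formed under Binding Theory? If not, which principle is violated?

The two coindexed NPs are *Rania₁* and *herself₁*.
*herself₁* is an anaphor. Principle A requires it to be bound within its binding domain — the possessed DP, whose subject is Sofia₄.
Within that domain it is c-commanded by *Sofia₄*, which does not share its index.
*Rania₁* does not c-command the anaphor at all.
The anaphor is unbound in its domain → Principle A violation.

Principle A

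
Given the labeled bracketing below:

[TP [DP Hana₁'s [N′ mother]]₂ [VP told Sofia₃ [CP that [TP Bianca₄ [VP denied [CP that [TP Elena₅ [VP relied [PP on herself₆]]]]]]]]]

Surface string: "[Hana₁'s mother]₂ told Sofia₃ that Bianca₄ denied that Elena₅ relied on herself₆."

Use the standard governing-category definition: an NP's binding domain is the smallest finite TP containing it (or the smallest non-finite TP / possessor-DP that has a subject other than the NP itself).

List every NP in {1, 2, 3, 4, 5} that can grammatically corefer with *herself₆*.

*herself* is an anaphor, so Principle A applies: it must be bound in its binding domain.
Binding domain of *herself₆*: the embedded TP, whose subject is Elena₅.
*Hana₁* does not c-command the anaphor → cannot bind it.
*[Hana₁'s mother]₂* c-commands the anaphor but is outside its binding domain → cannot satisfy Principle A.
*Sofia₃* c-commands the anaphor but is outside its binding domain → cannot satisfy Principle A.
*Bianca₄* c-commands the anaphor but is outside its binding domain → cannot satisfy Principle A.
*Elena₅* c-commands the anaphor within its binding domain → licit binder.

{5}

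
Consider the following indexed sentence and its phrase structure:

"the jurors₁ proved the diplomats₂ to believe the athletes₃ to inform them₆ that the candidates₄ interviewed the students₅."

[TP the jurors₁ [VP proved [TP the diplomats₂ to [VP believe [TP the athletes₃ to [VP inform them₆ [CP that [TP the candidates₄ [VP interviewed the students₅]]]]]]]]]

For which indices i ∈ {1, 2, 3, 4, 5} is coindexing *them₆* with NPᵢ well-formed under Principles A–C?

{1, 2}

*them* is a pronoun, so Principle B applies: it must be free in its binding domain.
Binding domain of *them₆*: the embedded TP, whose subject is the athletes₃.
*the jurors₁* c-commands the pronoun but from outside its binding domain, and is not c-commanded by it → coindexation permitted.
*the diplomats₂* c-commands the pronoun but from outside its binding domain, and is not c-commanded by it → coindexation permitted.
*the athletes₃* c-commands the pronoun within its binding domain → coindexation would violate Principle B.
*the candidates₄*: the pronoun c-commands this R-expression → coindexation would violate Principle C on *the candidates₄*.
*the students₅*: the pronoun c-commands this R-expression → coindexation would violate Principle C on *the students₅*.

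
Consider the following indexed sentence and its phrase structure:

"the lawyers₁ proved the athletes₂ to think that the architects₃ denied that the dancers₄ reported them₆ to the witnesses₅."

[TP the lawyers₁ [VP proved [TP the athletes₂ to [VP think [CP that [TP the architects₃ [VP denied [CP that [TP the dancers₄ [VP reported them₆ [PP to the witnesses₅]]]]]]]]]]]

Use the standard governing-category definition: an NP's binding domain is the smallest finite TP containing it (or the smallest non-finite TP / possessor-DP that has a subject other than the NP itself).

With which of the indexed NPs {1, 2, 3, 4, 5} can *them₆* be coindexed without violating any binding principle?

{1, 2, 3}

*them* is a pronoun, so Principle B applies: it must be free in its binding domain.
Binding domain of *them₆*: the embedded TP, whose subject is the dancers₄.
*the lawyers₁* c-commands the pronoun but from outside its binding domain, and is not c-commanded by it → coindexation permitted.
*the athletes₂* c-commands the pronoun but from outside its binding domain, and is not c-commanded by it → coindexation permitted.
*the architects₃* c-commands the pronoun but from outside its binding domain, and is not c-commanded by it → coindexation permitted.
*the dancers₄* c-commands the pronoun within its binding domain → coindexation would violate Principle B.
*the witnesses₅*: the pronoun c-commands this R-expression → coindexation would violate Principle C on *the witnesses₅*.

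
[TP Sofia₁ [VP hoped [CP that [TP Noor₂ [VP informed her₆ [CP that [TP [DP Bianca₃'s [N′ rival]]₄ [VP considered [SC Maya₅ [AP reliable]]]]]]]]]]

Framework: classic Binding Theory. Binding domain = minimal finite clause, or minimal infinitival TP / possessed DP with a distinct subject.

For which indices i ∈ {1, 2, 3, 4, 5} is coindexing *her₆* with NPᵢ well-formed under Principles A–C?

*her* is a pronoun, so Principle B applies: it must be free in its binding domain.
Binding domain of *her₆*: the embedded TP, whose subject is Noor₂.
*Sofia₁* c-commands the pronoun but from outside its binding domain, and is not c-commanded by it → coindexation permitted.
*Noor₂* c-commands the pronoun within its binding domain → coindexation would violate Principle B.
*Bianca₃*: the pronoun c-commands this R-expression → coindexation would violate Principle C on *Bianca₃*.
*[Bianca₃'s rival]₄*: the pronoun c-commands this R-expression → coindexation would violate Principle C on *[Bianca₃'s rival]₄*.
*Maya₅*: the pronoun c-commands this R-expression → coindexation would violate Principle C on *Maya₅*.

{1}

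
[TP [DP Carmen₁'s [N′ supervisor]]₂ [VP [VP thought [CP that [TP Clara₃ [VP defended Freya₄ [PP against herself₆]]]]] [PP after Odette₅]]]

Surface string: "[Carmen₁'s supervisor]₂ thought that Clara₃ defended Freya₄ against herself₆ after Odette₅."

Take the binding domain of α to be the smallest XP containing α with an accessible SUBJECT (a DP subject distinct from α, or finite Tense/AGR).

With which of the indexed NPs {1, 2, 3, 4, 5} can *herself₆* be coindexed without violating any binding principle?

{3, 4}

*herself* is an anaphor, so Principle A applies: it must be bound in its binding domain.
Binding domain of *herself₆*: the embedded TP, whose subject is Clara₃.
*Carmen₁* does not c-command the anaphor → cannot bind it.
*[Carmen₁'s supervisor]₂* c-commands the anaphor but is outside its binding domain → cannot satisfy Principle A.
*Clara₃* c-commands the anaphor within its binding domain → licit binder.
*Freya₄* c-commands the anaphor within its binding domain → licit binder.
*Odette₅* does not c-command the anaphor → cannot bind it.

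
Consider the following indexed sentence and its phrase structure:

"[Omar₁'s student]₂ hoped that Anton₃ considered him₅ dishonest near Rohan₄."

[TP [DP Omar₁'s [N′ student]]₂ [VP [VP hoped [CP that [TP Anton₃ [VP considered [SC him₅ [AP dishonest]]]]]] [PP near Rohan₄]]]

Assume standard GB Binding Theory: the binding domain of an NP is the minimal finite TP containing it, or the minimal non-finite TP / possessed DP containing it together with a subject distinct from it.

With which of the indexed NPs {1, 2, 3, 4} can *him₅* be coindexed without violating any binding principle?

{1, 2, 4}

*him* is a pronoun, so Principle B applies: it must be free in its binding domain.
Binding domain of *him₅*: the embedded TP, whose subject is Anton₃.
*Omar₁* and the pronoun do not c-command one another → neither Principle B nor Principle C is at stake; coindexation permitted.
*[Omar₁'s student]₂* c-commands the pronoun but from outside its binding domain, and is not c-commanded by it → coindexation permitted.
*Anton₃* c-commands the pronoun within its binding domain → coindexation would violate Principle B.
*Rohan₄* and the pronoun do not c-command one another → neither Principle B nor Principle C is at stake; coindexation permitted.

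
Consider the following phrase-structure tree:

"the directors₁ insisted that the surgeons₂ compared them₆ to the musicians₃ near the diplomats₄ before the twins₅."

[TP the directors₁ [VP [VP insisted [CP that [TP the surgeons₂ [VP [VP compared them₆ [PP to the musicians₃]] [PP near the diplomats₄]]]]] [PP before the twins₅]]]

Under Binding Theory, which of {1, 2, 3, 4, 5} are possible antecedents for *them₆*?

{1, 4, 5}

*them* is a pronoun, so Principle B applies: it must be free in its binding domain.
Binding domain of *them₆*: the embedded TP, whose subject is the surgeons₂.
*the directors₁* c-commands the pronoun but from outside its binding domain, and is not c-commanded by it → coindexation permitted.
*the surgeons₂* c-commands the pronoun within its binding domain → coindexation would violate Principle B.
*the musicians₃*: the pronoun c-commands this R-expression → coindexation would violate Principle C on *the musicians₃*.
*the diplomats₄* and the pronoun do not c-command one another → neither Principle B nor Principle C is at stake; coindexation permitted.
*the twins₅* and the pronoun do not c-command one another → neither Principle B nor Principle C is at stake; coindexation permitted.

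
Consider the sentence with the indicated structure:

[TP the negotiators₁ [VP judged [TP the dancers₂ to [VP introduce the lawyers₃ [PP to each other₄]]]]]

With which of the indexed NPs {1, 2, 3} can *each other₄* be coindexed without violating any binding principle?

{2, 3}

*each other* is an anaphor, so Principle A applies: it must be bound in its binding domain.
Binding domain of *each other₄*: the embedded TP, whose subject is the dancers₂.
*the negotiators₁* c-commands the anaphor but is outside its binding domain → cannot satisfy Principle A.
*the dancers₂* c-commands the anaphor within its binding domain → licit binder.
*the lawyers₃* c-commands the anaphor within its binding domain → licit binder.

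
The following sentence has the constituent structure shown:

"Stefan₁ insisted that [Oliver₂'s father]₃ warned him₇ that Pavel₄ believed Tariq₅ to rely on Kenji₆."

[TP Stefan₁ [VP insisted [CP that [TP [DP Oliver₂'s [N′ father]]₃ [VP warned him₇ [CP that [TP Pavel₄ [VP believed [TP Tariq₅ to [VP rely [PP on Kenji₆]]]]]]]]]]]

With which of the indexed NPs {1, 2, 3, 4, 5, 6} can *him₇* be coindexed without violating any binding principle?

{1, 2}

*him* is a pronoun, so Principle B applies: it must be free in its binding domain.
Binding domain of *him₇*: the embedded TP, whose subject is [Oliver₂'s father]₃.
*Stefan₁* c-commands the pronoun but from outside its binding domain, and is not c-commanded by it → coindexation permitted.
*Oliver₂* and the pronoun do not c-command one another → neither Principle B nor Principle C is at stake; coindexation permitted.
*[Oliver₂'s father]₃* c-commands the pronoun within its binding domain → coindexation would violate Principle B.
*Pavel₄*: the pronoun c-commands this R-expression → coindexation would violate Principle C on *Pavel₄*.
*Tariq₅*: the pronoun c-commands this R-expression → coindexation would violate Principle C on *Tariq₅*.
*Kenji₆*: the pronoun c-commands this R-expression → coindexation would violate Principle C on *Kenji₆*.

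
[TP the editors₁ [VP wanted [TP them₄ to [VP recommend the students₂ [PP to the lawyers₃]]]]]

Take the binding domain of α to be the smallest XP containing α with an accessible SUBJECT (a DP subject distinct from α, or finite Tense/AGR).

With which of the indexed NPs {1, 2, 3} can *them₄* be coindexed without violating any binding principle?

none

*them* is a pronoun, so Principle B applies: it must be free in its binding domain.
Binding domain of *them₄*: the matrix TP, whose subject is the editors₁.
*the editors₁* c-commands the pronoun within its binding domain → coindexation would violate Principle B.
*the students₂*: the pronoun c-commands this R-expression → coindexation would violate Principle C on *the students₂*.
*the lawyers₃*: the pronoun c-commands this R-expression → coindexation would violate Principle C on *the lawyers₃*.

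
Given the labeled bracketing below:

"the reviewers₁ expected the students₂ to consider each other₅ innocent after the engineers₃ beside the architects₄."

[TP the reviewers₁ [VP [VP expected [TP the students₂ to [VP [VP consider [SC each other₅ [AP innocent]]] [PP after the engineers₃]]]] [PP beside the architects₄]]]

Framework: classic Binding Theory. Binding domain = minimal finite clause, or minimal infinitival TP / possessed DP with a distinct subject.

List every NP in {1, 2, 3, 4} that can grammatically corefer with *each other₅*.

{2}

*each other* is an anaphor, so Principle A applies: it must be bound in its binding domain.
Binding domain of *each other₅*: the embedded TP, whose subject is the students₂.
*the reviewers₁* c-commands the anaphor but is outside its binding domain → cannot satisfy Principle A.
*the students₂* c-commands the anaphor within its binding domain → licit binder.
*the engineers₃* does not c-command the anaphor → cannot bind it.
*the architects₄* does not c-command the anaphor → cannot bind it.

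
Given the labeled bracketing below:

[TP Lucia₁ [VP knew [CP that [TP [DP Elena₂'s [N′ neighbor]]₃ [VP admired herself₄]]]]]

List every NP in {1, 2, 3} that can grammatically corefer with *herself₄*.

{3}

*herself* is an anaphor, so Principle A applies: it must be bound in its binding domain.
Binding domain of *herself₄*: the embedded TP, whose subject is [Elena₂'s neighbor]₃.
*Lucia₁* c-commands the anaphor but is outside its binding domain → cannot satisfy Principle A.
*Elena₂* does not c-command the anaphor → cannot bind it.
*[Elena₂'s neighbor]₃* c-commands the anaphor within its binding domain → licit binder.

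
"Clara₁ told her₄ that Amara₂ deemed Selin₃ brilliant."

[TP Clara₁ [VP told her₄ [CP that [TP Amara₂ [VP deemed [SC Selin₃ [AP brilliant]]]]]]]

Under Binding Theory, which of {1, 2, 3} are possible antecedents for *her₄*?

*her* is a pronoun, so Principle B applies: it must be free in its binding domain.
Binding domain of *her₄*: the matrix TP, whose subject is Clara₁.
*Clara₁* c-commands the pronoun within its binding domain → coindexation would violate Principle B.
*Amara₂*: the pronoun c-commands this R-expression → coindexation would violate Principle C on *Amara₂*.
*Selin₃*: the pronoun c-commands this R-expression → coindexation would violate Principle C on *Selin₃*.

none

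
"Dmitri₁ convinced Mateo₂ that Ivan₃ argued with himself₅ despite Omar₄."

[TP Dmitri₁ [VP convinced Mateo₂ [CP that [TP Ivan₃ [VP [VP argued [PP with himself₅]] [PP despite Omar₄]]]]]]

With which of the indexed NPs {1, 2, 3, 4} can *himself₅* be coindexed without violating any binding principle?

*himself* is an anaphor, so Principle A applies: it must be bound in its binding domain.
Binding domain of *himself₅*: the embedded TP, whose subject is Ivan₃.
*Dmitri₁* c-commands the anaphor but is outside its binding domain → cannot satisfy Principle A.
*Mateo₂* c-commands the anaphor but is outside its binding domain → cannot satisfy Principle A.
*Ivan₃* c-commands the anaphor within its binding domain → licit binder.
*Omar₄* does not c-command the anaphor → cannot bind it.

{3}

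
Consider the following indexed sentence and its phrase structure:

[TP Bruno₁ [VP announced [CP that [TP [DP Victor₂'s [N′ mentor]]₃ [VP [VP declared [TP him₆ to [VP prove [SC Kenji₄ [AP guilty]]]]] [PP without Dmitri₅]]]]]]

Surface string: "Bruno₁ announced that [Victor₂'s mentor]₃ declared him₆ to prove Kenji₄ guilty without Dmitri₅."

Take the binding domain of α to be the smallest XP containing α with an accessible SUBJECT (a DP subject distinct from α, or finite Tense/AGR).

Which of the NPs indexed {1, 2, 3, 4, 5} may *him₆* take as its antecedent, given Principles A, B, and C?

*him* is a pronoun, so Principle B applies: it must be free in its binding domain.
Binding domain of *him₆*: the embedded TP, whose subject is [Victor₂'s mentor]₃.
*Bruno₁* c-commands the pronoun but from outside its binding domain, and is not c-commanded by it → coindexation permitted.
*Victor₂* and the pronoun do not c-command one another → neither Principle B nor Principle C is at stake; coindexation permitted.
*[Victor₂'s mentor]₃* c-commands the pronoun within its binding domain → coindexation would violate Principle B.
*Kenji₄*: the pronoun c-commands this R-expression → coindexation would violate Principle C on *Kenji₄*.
*Dmitri₅* and the pronoun do not c-command one another → neither Principle B nor Principle C is at stake; coindexation permitted.

{1, 2, 5}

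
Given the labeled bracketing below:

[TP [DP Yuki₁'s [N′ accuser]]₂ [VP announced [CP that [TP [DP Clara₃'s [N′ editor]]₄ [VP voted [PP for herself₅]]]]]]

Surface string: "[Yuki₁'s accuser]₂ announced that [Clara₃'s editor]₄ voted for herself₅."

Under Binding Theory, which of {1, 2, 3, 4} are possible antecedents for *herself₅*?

*herself* is an anaphor, so Principle A applies: it must be bound in its binding domain.
Binding domain of *herself₅*: the embedded TP, whose subject is [Clara₃'s editor]₄.
*Yuki₁* does not c-command the anaphor → cannot bind it.
*[Yuki₁'s accuser]₂* c-commands the anaphor but is outside its binding domain → cannot satisfy Principle A.
*Clara₃* does not c-command the anaphor → cannot bind it.
*[Clara₃'s editor]₄* c-commands the anaphor within its binding domain → licit binder.

{4}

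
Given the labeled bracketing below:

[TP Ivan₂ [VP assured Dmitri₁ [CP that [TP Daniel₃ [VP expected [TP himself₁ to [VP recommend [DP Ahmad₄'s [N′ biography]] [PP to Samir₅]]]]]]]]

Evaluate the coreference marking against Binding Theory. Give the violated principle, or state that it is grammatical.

The two coindexed NPs are *Dmitri₁* and *himself₁*.
*himself₁* is an anaphor. Principle A requires it to be bound within its binding domain — the embedded TP, whose subject is Daniel₃.
Within that domain it is c-commanded by *Daniel₃*, which does not share its index.
*Dmitri₁* does c-command the anaphor, but from outside its binding domain.
The anaphor is unbound in its domain → Principle A violation.

Principle A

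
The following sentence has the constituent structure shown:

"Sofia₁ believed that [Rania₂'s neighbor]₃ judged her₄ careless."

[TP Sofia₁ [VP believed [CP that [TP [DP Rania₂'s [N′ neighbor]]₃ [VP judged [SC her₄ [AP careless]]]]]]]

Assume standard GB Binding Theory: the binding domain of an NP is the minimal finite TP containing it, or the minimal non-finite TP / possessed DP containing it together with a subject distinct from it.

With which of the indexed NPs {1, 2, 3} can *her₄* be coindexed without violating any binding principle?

*her* is a pronoun, so Principle B applies: it must be free in its binding domain.
Binding domain of *her₄*: the embedded TP, whose subject is [Rania₂'s neighbor]₃.
*Sofia₁* c-commands the pronoun but from outside its binding domain, and is not c-commanded by it → coindexation permitted.
*Rania₂* and the pronoun do not c-command one another → neither Principle B nor Principle C is at stake; coindexation permitted.
*[Rania₂'s neighbor]₃* c-commands the pronoun within its binding domain → coindexation would violate Principle B.

{1, 2}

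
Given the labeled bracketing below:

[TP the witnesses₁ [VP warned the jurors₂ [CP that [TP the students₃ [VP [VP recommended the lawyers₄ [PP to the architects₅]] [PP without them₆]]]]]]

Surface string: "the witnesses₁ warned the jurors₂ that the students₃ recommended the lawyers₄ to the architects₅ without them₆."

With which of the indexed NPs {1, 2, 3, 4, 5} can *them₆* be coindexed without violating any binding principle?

*them* is a pronoun, so Principle B applies: it must be free in its binding domain.
Binding domain of *them₆*: the embedded TP, whose subject is the students₃.
*the witnesses₁* c-commands the pronoun but from outside its binding domain, and is not c-commanded by it → coindexation permitted.
*the jurors₂* c-commands the pronoun but from outside its binding domain, and is not c-commanded by it → coindexation permitted.
*the students₃* c-commands the pronoun within its binding domain → coindexation would violate Principle B.
*the lawyers₄* and the pronoun do not c-command one another → neither Principle B nor Principle C is at stake; coindexation permitted.
*the architects₅* and the pronoun do not c-command one another → neither Principle B nor Principle C is at stake; coindexation permitted.

{1, 2, 4, 5}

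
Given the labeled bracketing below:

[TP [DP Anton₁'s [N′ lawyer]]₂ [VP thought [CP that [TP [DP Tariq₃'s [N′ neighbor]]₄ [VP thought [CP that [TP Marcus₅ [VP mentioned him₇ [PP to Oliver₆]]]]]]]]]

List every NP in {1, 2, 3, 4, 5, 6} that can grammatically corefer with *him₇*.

{1, 2, 3, 4}

*him* is a pronoun, so Principle B applies: it must be free in its binding domain.
Binding domain of *him₇*: the embedded TP, whose subject is Marcus₅.
*Anton₁* and the pronoun do not c-command one another → neither Principle B nor Principle C is at stake; coindexation permitted.
*[Anton₁'s lawyer]₂* c-commands the pronoun but from outside its binding domain, and is not c-commanded by it → coindexation permitted.
*Tariq₃* and the pronoun do not c-command one another → neither Principle B nor Principle C is at stake; coindexation permitted.
*[Tariq₃'s neighbor]₄* c-commands the pronoun but from outside its binding domain, and is not c-commanded by it → coindexation permitted.
*Marcus₅* c-commands the pronoun within its binding domain → coindexation would violate Principle B.
*Oliver₆*: the pronoun c-commands this R-expression → coindexation would violate Principle C on *Oliver₆*.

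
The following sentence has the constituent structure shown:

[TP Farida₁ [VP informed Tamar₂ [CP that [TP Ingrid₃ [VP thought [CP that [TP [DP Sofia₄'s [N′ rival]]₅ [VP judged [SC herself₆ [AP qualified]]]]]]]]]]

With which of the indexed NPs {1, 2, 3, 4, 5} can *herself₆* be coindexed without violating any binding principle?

*herself* is an anaphor, so Principle A applies: it must be bound in its binding domain.
Binding domain of *herself₆*: the embedded TP, whose subject is [Sofia₄'s rival]₅.
*Farida₁* c-commands the anaphor but is outside its binding domain → cannot satisfy Principle A.
*Tamar₂* c-commands the anaphor but is outside its binding domain → cannot satisfy Principle A.
*Ingrid₃* c-commands the anaphor but is outside its binding domain → cannot satisfy Principle A.
*Sofia₄* does not c-command the anaphor → cannot bind it.
*[Sofia₄'s rival]₅* c-commands the anaphor within its binding domain → licit binder.

{5}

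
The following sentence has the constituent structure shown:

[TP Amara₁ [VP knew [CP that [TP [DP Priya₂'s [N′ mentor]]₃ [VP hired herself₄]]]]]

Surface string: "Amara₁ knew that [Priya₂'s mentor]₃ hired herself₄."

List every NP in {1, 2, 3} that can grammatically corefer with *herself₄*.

{3}

*herself* is an anaphor, so Principle A applies: it must be bound in its binding domain.
Binding domain of *herself₄*: the embedded TP, whose subject is [Priya₂'s mentor]₃.
*Amara₁* c-commands the anaphor but is outside its binding domain → cannot satisfy Principle A.
*Priya₂* does not c-command the anaphor → cannot bind it.
*[Priya₂'s mentor]₃* c-commands the anaphor within its binding domain → licit binder.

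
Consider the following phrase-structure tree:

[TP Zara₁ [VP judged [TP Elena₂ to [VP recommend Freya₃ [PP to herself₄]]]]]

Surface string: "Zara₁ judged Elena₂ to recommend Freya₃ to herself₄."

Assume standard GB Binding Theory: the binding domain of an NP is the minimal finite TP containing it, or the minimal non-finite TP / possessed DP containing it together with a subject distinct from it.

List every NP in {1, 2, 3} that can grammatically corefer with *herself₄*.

*herself* is an anaphor, so Principle A applies: it must be bound in its binding domain.
Binding domain of *herself₄*: the embedded TP, whose subject is Elena₂.
*Zara₁* c-commands the anaphor but is outside its binding domain → cannot satisfy Principle A.
*Elena₂* c-commands the anaphor within its binding domain → licit binder.
*Freya₃* c-commands the anaphor within its binding domain → licit binder.

{2, 3}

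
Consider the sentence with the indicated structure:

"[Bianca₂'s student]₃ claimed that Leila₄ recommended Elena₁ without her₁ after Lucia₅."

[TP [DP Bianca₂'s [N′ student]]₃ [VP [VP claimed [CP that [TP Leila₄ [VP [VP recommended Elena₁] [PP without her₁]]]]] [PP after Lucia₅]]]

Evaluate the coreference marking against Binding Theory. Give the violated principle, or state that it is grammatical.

The two coindexed NPs are *Elena₁* and *her₁*.
*her₁* is a pronoun; its binding domain is the embedded TP, whose subject is Leila₄. Within that domain it is c-commanded only by *Leila₄*, which carries a different index — the pronoun is free locally, so Principle B holds.
*Elena₁* is an R-expression; *her₁* does not c-command it, and no other NP shares its index, so Principle C is satisfied.
All principles are respected.

grammatical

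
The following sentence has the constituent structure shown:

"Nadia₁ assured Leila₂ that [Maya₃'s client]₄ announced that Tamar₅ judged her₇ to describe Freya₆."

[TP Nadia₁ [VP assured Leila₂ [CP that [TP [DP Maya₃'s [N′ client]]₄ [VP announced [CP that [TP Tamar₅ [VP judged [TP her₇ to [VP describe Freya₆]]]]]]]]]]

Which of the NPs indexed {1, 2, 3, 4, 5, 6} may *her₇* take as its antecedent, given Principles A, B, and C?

{1, 2, 3, 4}

*her* is a pronoun, so Principle B applies: it must be free in its binding domain.
Binding domain of *her₇*: the embedded TP, whose subject is Tamar₅.
*Nadia₁* c-commands the pronoun but from outside its binding domain, and is not c-commanded by it → coindexation permitted.
*Leila₂* c-commands the pronoun but from outside its binding domain, and is not c-commanded by it → coindexation permitted.
*Maya₃* and the pronoun do not c-command one another → neither Principle B nor Principle C is at stake; coindexation permitted.
*[Maya₃'s client]₄* c-commands the pronoun but from outside its binding domain, and is not c-commanded by it → coindexation permitted.
*Tamar₅* c-commands the pronoun within its binding domain → coindexation would violate Principle B.
*Freya₆*: the pronoun c-commands this R-expression → coindexation would violate Principle C on *Freya₆*.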